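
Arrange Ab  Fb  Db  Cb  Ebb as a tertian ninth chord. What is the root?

Stacking in thirds gives Db – Fb – Ab – Cb – Ebb, so Db is the root — Db minor seventh flat nine.

Db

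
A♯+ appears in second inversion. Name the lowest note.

A♯+ = A#–C##–E##. Second inversion → fifth in the bass = E##.

E##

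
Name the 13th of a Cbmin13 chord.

Ab

Cbmin13 is built on Cb; its 13th is a major 13th above the root.
A sixth above C uses the letter A, and the major 13th above Cb is Ab.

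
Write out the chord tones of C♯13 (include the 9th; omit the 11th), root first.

C♯13 is a dominant thirteenth built on C#.
C# — root
E# — major 3rd
G# — perfect 5th
B — minor 7th
D# — major 9th
A# — major 13th

C# E# G# B D# A#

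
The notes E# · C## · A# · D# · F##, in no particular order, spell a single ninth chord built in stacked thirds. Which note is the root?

Stacking in thirds gives D# – F## – A# – C## – E#, so D# is the root — D# major ninth.

D#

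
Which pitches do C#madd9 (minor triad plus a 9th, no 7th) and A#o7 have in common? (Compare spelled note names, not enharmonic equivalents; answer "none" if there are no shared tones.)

C#madd9: C# E G# D#
A#o7: A# C# E G
Common to both → C#, E.

C# E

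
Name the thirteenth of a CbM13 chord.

Root of CbM13 = Cb. The 13th is a major 13th: Cb up a major 13th → Ab.

Ab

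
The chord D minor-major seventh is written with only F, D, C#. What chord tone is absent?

The full D minor-major seventh chord is D, F, A, C#.
Comparing with the voicing, the perfect 5th (5th) — A — is absent.

A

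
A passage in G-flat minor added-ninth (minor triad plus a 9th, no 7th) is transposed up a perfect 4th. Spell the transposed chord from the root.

Cb Ebb Gb Db

Transposed root: Gb → Cb (perfect 4th up). So we spell Cb minor added-ninth:
Cb — root
Ebb — minor 3rd
Gb — perfect 5th
Db — major 9th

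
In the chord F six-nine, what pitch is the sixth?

F six-nine is built on F; its 6th is a major 6th above the root.
A sixth above F uses the letter D, and the major 6th above F is D.

D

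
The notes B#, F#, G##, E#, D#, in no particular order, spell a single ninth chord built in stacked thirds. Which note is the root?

Stacking in thirds gives E# – G## – B# – D# – F#, so E# is the root — E# dominant seventh flat nine.

E#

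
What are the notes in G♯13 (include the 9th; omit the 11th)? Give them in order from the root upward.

G#, B#, D#, F#, A#, E#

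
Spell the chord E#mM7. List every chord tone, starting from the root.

Root E#, quality minor-major seventh:
root → E#
3rd (minor 3rd) → G#
5th (perfect 5th) → B#
7th (major 7th) → D##

E#  G#  B#  D##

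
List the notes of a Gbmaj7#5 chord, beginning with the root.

Gbmaj7#5 is an augmented major seventh built on G♭.
- root: G♭
- major 3rd: B♭
- augmented 5th: D
- major 7th: F

G♭ B♭ D F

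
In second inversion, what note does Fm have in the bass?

C

Fm in root position is F–Ab–C.
Second inversion places the fifth in the bass, which is C.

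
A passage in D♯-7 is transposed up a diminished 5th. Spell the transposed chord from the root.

D# up a diminished 5th → A. New chord: A minor seventh.
root → A
3rd (minor 3rd) → C
5th (perfect 5th) → E
7th (minor 7th) → G

A C E G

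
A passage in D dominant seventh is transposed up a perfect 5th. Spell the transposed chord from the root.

A, C-sharp, E, G

Transposed root: D → A (perfect 5th up). So we spell A dominant seventh:
root → A
3rd (major 3rd) → C-sharp
5th (perfect 5th) → E
7th (minor 7th) → G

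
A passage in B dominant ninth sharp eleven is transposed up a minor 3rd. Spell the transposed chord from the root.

D – F# – A – C – E – G#

Transposed root: B → D (minor 3rd up). So we spell D dominant ninth sharp eleven:
root → D
3rd (major 3rd) → F#
5th (perfect 5th) → A
7th (minor 7th) → C
9th (major 9th) → E
11th (augmented 11th) → G#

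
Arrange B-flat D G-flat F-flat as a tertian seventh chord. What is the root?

Stacking in thirds gives G-flat – B-flat – D – F-flat, so G-flat is the root — G-flat augmented seventh.

G-flat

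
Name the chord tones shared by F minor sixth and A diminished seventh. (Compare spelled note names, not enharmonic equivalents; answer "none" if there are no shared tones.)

C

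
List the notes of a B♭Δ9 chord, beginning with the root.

Bb D F A C

B♭Δ9 is a major ninth built on Bb.
Root: Bb
Major 3rd (3rd): D
Perfect 5th (5th): F
Major 7th (7th): A
Major 9th (9th): C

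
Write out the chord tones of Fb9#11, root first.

F♭ A♭ C♭ E𝄫 G♭ B♭

Root F♭, quality dominant ninth sharp eleven:
F♭ — root
A♭ — major 3rd
C♭ — perfect 5th
E𝄫 — minor 7th
G♭ — major 9th
B♭ — augmented 11th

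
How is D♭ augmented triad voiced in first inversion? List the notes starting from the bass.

F A D-flat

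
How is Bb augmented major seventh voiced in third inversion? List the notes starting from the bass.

In root position, Bb augmented major seventh is B-flat–D–F-sharp–A.
Third inversion puts the seventh (A) in the bass.

A, B-flat, D, F-sharp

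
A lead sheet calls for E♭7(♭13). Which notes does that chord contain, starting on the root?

E♭  G  B♭  D♭  C♭

Root E♭, quality dominant seventh flat thirteen:
- root: E♭
- major 3rd: G
- perfect 5th: B♭
- minor 7th: D♭
- minor 13th: C♭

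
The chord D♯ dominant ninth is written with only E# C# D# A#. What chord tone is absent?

F##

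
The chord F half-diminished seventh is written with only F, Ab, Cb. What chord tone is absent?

F half-diminished seventh = F, Ab, Cb, Eb. The voicing lacks the 7th (minor 7th), Eb.

Eb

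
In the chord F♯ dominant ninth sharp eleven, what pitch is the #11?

B#

F♯ dominant ninth sharp eleven is built on F#; its 11th is an augmented 11th above the root.
A fourth above F uses the letter B, and the augmented 11th above F# is B#.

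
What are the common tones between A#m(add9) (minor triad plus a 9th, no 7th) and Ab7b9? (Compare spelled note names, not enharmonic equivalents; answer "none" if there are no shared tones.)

none

A#m(add9) = A♯, C♯, E♯, B♯.
Ab7b9 = A♭, C, E♭, G♭, B𝄫.
Shared: none.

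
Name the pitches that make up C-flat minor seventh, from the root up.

C-flat E-double-flat G-flat B-double-flat

Root C-flat, quality minor seventh:
root → C-flat
3rd (minor 3rd) → E-double-flat
5th (perfect 5th) → G-flat
7th (minor 7th) → B-double-flat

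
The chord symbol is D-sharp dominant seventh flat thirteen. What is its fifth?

Root of D-sharp dominant seventh flat thirteen = D#. The 5th is a perfect 5th: D# up a perfect 5th → A#.

A#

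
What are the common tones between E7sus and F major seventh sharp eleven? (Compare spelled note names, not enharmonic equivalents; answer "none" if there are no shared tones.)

E  A  B

E7sus: E A B D
F major seventh sharp eleven: F A C E B
Common to both → E, A, B.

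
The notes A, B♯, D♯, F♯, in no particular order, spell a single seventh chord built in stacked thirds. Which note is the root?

B♯

Arranged so that each adjacent pair is a third by letter name: B♯ – D♯ – F♯ – A.
The bottom of that stack, B♯, is the root (this is B♯ diminished seventh).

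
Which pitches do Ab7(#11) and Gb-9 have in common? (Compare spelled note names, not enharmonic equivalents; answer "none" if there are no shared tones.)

Ab, Gb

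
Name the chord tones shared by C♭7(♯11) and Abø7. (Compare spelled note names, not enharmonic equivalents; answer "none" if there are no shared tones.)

C♭7(♯11): Cb Eb Gb Bbb F
Abø7: Ab Cb Ebb Gb
Common to both → Cb, Gb.

Cb  Gb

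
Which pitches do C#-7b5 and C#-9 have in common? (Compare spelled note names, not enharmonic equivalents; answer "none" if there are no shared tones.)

C♯, E, B

C#-7b5: C♯ E G B
C#-9: C♯ E G♯ B D♯
Common to both → C♯, E, B.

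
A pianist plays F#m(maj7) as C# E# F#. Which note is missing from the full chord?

A

F#m(maj7) = F#, A, C#, E#. The voicing lacks the 3rd (minor 3rd), A.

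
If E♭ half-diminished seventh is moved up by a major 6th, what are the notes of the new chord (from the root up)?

C E-flat G-flat B-flat

A major 6th up from E-flat is C, so the new chord is C half-diminished seventh.
C — root
E-flat — minor 3rd
G-flat — diminished 5th
B-flat — minor 7th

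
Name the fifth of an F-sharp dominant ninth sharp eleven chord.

Root of F-sharp dominant ninth sharp eleven = F#. The 5th is a perfect 5th: F# up a perfect 5th → C#.

C#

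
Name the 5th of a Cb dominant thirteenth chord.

G-flat

Root of Cb dominant thirteenth = C-flat. The 5th is a perfect 5th: C-flat up a perfect 5th → G-flat.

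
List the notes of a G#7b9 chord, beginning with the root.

G#, B#, D#, F#, A

G#7b9 is a dominant seventh flat nine built on G#.
G# — root
B# — major 3rd
D# — perfect 5th
F# — minor 7th
A — minor 9th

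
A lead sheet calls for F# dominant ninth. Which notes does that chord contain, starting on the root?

F-sharp, A-sharp, C-sharp, E, G-sharp

Root F-sharp, quality dominant ninth:
root → F-sharp
3rd (major 3rd) → A-sharp
5th (perfect 5th) → C-sharp
7th (minor 7th) → E
9th (major 9th) → G-sharp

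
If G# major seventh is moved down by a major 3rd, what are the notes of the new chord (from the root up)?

Transposed root: G# → E (major 3rd down). So we spell E major seventh:
root → E
3rd (major 3rd) → G#
5th (perfect 5th) → B
7th (major 7th) → D#

E, G#, B, D#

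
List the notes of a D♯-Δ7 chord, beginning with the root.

D# – F# – A# – C##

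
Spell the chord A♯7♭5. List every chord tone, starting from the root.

A♯ C𝄪 E G♯

A♯7♭5 is a dominant seventh flat five built on A♯.
A♯ — root
C𝄪 — major 3rd
E — diminished 5th
G♯ — minor 7th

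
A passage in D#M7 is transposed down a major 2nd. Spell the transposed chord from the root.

C#, E#, G#, B#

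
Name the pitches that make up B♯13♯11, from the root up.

B♯13♯11: dominant thirteenth sharp eleven on B#.
B# — root
D## — major 3rd
F## — perfect 5th
A# — minor 7th
C## — major 9th
E## — augmented 11th
G## — major 13th

B# D## F## A# C## E## G##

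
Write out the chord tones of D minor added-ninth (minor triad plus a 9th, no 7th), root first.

Root D, quality minor added-ninth:
root → D
3rd (minor 3rd) → F
5th (perfect 5th) → A
9th (major 9th) → E

D, F, A, E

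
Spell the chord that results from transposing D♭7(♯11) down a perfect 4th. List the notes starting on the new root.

A perfect 4th down from Db is Ab, so the new chord is Ab dominant seventh sharp eleven.
Ab — root
C — major 3rd
Eb — perfect 5th
Gb — minor 7th
D — augmented 11th

Ab, C, Eb, Gb, D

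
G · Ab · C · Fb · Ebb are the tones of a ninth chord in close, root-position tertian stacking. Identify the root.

Fb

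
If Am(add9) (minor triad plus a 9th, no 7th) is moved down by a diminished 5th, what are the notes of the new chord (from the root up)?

D# – F# – A# – E#

Transposed root: A → D# (diminished 5th down). So we spell D# minor added-ninth:
root → D#
3rd (minor 3rd) → F#
5th (perfect 5th) → A#
9th (major 9th) → E#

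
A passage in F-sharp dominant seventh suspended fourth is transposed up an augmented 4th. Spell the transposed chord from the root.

B-sharp, E-sharp, F-double-sharp, A-sharp

F-sharp up an augmented 4th → B-sharp. New chord: B-sharp dominant seventh suspended fourth.
B-sharp — root
E-sharp — perfect 4th
F-double-sharp — perfect 5th
A-sharp — minor 7th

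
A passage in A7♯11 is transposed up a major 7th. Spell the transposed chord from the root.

G# – B# – D# – F# – C##

Transposed root: A → G# (major 7th up). So we spell G# dominant seventh sharp eleven:
- root: G#
- major 3rd: B#
- perfect 5th: D#
- minor 7th: F#
- augmented 11th: C##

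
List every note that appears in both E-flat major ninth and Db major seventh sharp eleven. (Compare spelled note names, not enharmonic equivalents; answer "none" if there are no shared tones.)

E-flat major ninth = E-flat, G, B-flat, D, F.
Db major seventh sharp eleven = D-flat, F, A-flat, C, G.
Shared: G, F.

G  F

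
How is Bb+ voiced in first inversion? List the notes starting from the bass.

D, F♯, B♭

In root position, Bb+ is B♭–D–F♯.
First inversion puts the third (D) in the bass.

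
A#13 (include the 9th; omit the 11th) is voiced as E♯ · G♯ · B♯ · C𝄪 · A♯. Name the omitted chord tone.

F𝄪

The full A#13 chord is A♯, C𝄪, E♯, G♯, B♯, F𝄪.
Comparing with the voicing, the major 13th (13th) — F𝄪 — is absent.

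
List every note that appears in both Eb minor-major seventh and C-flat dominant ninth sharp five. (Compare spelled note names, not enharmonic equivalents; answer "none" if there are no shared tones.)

Eb

Eb minor-major seventh = Eb, Gb, Bb, D.
C-flat dominant ninth sharp five = Cb, Eb, G, Bbb, Db.
Shared: Eb.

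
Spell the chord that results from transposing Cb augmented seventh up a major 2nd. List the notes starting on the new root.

D-flat, F, A, C-flat

C-flat up a major 2nd → D-flat. New chord: D-flat augmented seventh.
root → D-flat
3rd (major 3rd) → F
5th (augmented 5th) → A
7th (minor 7th) → C-flat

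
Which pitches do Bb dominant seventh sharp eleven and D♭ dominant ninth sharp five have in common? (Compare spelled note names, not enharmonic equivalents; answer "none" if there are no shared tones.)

Bb dominant seventh sharp eleven: B-flat D F A-flat E
D♭ dominant ninth sharp five: D-flat F A C-flat E-flat
Common to both → F.

F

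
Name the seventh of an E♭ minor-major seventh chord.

E♭ minor-major seventh is built on Eb; its 7th is a major 7th above the root.
A seventh above E uses the letter D, and the major 7th above Eb is D.

D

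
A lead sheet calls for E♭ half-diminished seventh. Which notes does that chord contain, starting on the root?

Eb – Gb – Bbb – Db

Root Eb, quality half-diminished seventh:
- root: Eb
- minor 3rd: Gb
- diminished 5th: Bbb
- minor 7th: Db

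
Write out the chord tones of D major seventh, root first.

D F-sharp A C-sharp

D major seventh is a major seventh built on D.
D — root
F-sharp — major 3rd
A — perfect 5th
C-sharp — major 7th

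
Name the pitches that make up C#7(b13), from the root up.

C♯, E♯, G♯, B, A

C#7(b13) is a dominant seventh flat thirteen built on C♯.
- root: C♯
- major 3rd: E♯
- perfect 5th: G♯
- minor 7th: B
- minor 13th: A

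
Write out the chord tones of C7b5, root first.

C – E – G♭ – B♭

C7b5 is a dominant seventh flat five built on C.
Root: C
Major 3rd (3rd): E
Diminished 5th (5th): G♭
Minor 7th (7th): B♭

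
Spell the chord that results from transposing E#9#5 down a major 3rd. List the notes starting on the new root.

Transposed root: E# → C# (major 3rd down). So we spell C# dominant ninth sharp five:
C# — root
E# — major 3rd
G## — augmented 5th
B — minor 7th
D# — major 9th

C#, E#, G##, B, D#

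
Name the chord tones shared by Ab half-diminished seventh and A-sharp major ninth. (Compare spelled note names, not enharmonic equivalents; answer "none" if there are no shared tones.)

none

Ab half-diminished seventh = A-flat, C-flat, E-double-flat, G-flat.
A-sharp major ninth = A-sharp, C-double-sharp, E-sharp, G-double-sharp, B-sharp.
Shared: none.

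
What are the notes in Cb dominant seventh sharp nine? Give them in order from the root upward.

C-flat, E-flat, G-flat, B-double-flat, D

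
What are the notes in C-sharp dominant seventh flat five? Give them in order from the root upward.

C# E# G B

C-sharp dominant seventh flat five: dominant seventh flat five on C#.
C# — root
E# — major 3rd
G — diminished 5th
B — minor 7th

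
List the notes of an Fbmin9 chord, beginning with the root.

Root Fb, quality minor ninth:
Root: Fb
Minor 3rd (3rd): Abb
Perfect 5th (5th): Cb
Minor 7th (7th): Ebb
Major 9th (9th): Gb

Fb Abb Cb Ebb Gb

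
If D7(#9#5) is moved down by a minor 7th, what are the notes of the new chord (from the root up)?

E, G#, B#, D, F##

A minor 7th down from D is E, so the new chord is E dominant seventh sharp nine sharp five.
- root: E
- major 3rd: G#
- augmented 5th: B#
- minor 7th: D
- augmented 9th: F##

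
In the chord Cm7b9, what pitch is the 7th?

B♭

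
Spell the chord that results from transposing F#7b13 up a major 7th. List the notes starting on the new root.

Transposed root: F# → E# (major 7th up). So we spell E# dominant seventh flat thirteen:
Root: E#
Major 3rd (3rd): G##
Perfect 5th (5th): B#
Minor 7th (7th): D#
Minor 13th (13th): C#

E#, G##, B#, D#, C#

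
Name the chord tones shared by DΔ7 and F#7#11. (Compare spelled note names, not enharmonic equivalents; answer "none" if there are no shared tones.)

F♯ C♯

DΔ7 = D, F♯, A, C♯.
F#7#11 = F♯, A♯, C♯, E, B♯.
Shared: F♯, C♯.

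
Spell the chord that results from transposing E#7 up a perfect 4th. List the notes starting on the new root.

A#, C##, E#, G#

A perfect 4th up from E# is A#, so the new chord is A# dominant seventh.
- root: A#
- major 3rd: C##
- perfect 5th: E#
- minor 7th: G#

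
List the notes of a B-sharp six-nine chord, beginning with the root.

B-sharp six-nine is a six-nine built on B#.
- root: B#
- major 3rd: D##
- perfect 5th: F##
- major 6th: G##
- major 9th: C##

B#, D##, F##, G##, C##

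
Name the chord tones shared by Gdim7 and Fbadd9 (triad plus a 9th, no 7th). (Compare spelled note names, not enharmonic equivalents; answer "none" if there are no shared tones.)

Gdim7: G Bb Db Fb
Fbadd9: Fb Ab Cb Gb
Common to both → Fb.

Fb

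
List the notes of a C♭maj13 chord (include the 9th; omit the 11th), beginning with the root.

C♭maj13: major thirteenth on Cb.
- root: Cb
- major 3rd: Eb
- perfect 5th: Gb
- major 7th: Bb
- major 9th: Db
- major 13th: Ab

Cb  Eb  Gb  Bb  Db  Ab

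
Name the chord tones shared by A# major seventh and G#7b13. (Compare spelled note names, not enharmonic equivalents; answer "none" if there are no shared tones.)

none

A# major seventh: A# C## E# G##
G#7b13: G# B# D# F# E
Common to both → none.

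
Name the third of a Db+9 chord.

F

Db+9 is built on Db; its 3rd is a major 3rd above the root.
A third above D uses the letter F, and the major 3rd above Db is F.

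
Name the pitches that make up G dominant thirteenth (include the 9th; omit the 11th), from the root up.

G dominant thirteenth: dominant thirteenth on G.
G — root
B — major 3rd
D — perfect 5th
F — minor 7th
A — major 9th
E — major 13th

G, B, D, F, A, E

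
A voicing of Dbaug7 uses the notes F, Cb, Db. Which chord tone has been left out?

A

Dbaug7 = Db, F, A, Cb. The voicing lacks the 5th (augmented 5th), A.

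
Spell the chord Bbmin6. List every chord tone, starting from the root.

Bb, Db, F, G

Bbmin6 is a minor sixth built on Bb.
- root: Bb
- minor 3rd: Db
- perfect 5th: F
- major 6th: G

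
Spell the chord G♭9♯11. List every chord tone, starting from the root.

Gb – Bb – Db – Fb – Ab – C

G♭9♯11: dominant ninth sharp eleven on Gb.
- root: Gb
- major 3rd: Bb
- perfect 5th: Db
- minor 7th: Fb
- major 9th: Ab
- augmented 11th: C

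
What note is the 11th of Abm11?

Abm11 is built on Ab; its 11th is a perfect 11th above the root.
A fourth above A uses the letter D, and the perfect 11th above Ab is Db.

Db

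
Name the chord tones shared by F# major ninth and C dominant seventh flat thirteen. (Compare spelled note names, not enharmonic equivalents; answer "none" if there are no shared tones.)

none

F# major ninth = F-sharp, A-sharp, C-sharp, E-sharp, G-sharp.
C dominant seventh flat thirteen = C, E, G, B-flat, A-flat.
Shared: none.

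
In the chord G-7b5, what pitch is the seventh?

Root of G-7b5 = G. The 7th is a minor 7th: G up a minor 7th → F.

F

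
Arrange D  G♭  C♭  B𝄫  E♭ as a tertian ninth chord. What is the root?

Stacking in thirds gives C♭ – E♭ – G♭ – B𝄫 – D, so C♭ is the root — C♭ dominant seventh sharp nine.

C♭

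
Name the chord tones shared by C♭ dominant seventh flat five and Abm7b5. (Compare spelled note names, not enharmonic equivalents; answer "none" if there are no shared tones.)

C♭

C♭ dominant seventh flat five: C♭ E♭ G𝄫 B𝄫
Abm7b5: A♭ C♭ E𝄫 G♭
Common to both → C♭.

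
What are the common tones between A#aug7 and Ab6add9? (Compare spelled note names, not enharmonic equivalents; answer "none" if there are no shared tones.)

none

A#aug7 = A#, C##, E##, G#.
Ab6add9 = Ab, C, Eb, F, Bb.
Shared: none.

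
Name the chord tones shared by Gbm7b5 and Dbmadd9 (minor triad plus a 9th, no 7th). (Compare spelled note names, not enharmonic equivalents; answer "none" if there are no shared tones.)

Fb

Gbm7b5: Gb Bbb Dbb Fb
Dbmadd9: Db Fb Ab Eb
Common to both → Fb.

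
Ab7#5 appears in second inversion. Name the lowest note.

E

Ab7#5 in root position is Ab–C–E–Gb.
Second inversion places the fifth in the bass, which is E.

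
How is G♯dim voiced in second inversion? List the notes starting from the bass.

D G# B

In root position, G♯dim is G#–B–D.
Second inversion puts the fifth (D) in the bass.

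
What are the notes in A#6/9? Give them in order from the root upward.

Root A#, quality six-nine:
Root: A#
Major 3rd (3rd): C##
Perfect 5th (5th): E#
Major 6th (6th): F##
Major 9th (9th): B#

A# – C## – E# – F## – B#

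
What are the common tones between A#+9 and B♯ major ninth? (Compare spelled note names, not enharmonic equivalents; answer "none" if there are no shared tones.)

C## B#

A#+9 = A#, C##, E##, G#, B#.
B♯ major ninth = B#, D##, F##, A##, C##.
Shared: C##, B#.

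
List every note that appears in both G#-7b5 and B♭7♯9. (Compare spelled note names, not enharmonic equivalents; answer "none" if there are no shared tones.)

G#-7b5 = G#, B, D, F#.
B♭7♯9 = Bb, D, F, Ab, C#.
Shared: D.

D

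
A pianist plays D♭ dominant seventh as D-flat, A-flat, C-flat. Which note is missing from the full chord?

D♭ dominant seventh = D-flat, F, A-flat, C-flat. The voicing lacks the 3rd (major 3rd), F.

F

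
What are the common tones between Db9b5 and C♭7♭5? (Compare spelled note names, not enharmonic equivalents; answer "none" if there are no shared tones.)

Cb, Eb

Db9b5 = Db, F, Abb, Cb, Eb.
C♭7♭5 = Cb, Eb, Gbb, Bbb.
Shared: Cb, Eb.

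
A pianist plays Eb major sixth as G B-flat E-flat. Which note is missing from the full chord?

C

The full Eb major sixth chord is E-flat, G, B-flat, C.
Comparing with the voicing, the major 6th (6th) — C — is absent.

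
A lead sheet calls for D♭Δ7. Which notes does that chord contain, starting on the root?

Db F Ab C

D♭Δ7 is a major seventh built on Db.
- root: Db
- major 3rd: F
- perfect 5th: Ab
- major 7th: C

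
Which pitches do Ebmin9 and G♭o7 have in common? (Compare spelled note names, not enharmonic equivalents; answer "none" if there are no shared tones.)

Gb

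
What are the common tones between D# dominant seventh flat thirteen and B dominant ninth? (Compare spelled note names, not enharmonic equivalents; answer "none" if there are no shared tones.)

D# dominant seventh flat thirteen = D-sharp, F-double-sharp, A-sharp, C-sharp, B.
B dominant ninth = B, D-sharp, F-sharp, A, C-sharp.
Shared: D-sharp, C-sharp, B.

D-sharp, C-sharp, B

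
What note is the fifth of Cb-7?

Root of Cb-7 = Cb. The 5th is a perfect 5th: Cb up a perfect 5th → Gb.

Gb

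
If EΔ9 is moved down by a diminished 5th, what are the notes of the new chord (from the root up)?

A# C## E# G## B#

A diminished 5th down from E is A#, so the new chord is A# major ninth.
- root: A#
- major 3rd: C##
- perfect 5th: E#
- major 7th: G##
- major 9th: B#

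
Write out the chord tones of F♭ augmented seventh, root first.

Fb, Ab, C, Ebb

Root Fb, quality augmented seventh:
root → Fb
3rd (major 3rd) → Ab
5th (augmented 5th) → C
7th (minor 7th) → Ebb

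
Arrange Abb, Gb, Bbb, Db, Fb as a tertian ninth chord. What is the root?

Gb

Stacking in thirds gives Gb – Bbb – Db – Fb – Abb, so Gb is the root — Gb minor seventh flat nine.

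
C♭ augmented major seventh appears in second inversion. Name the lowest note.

G

C♭ augmented major seventh = C-flat–E-flat–G–B-flat. Second inversion → fifth in the bass = G.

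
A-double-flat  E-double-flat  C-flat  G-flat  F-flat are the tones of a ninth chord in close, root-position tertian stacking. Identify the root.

Arranged so that each adjacent pair is a third by letter name: F-flat – A-double-flat – C-flat – E-double-flat – G-flat.
The bottom of that stack, F-flat, is the root (this is F-flat minor ninth).

F-flat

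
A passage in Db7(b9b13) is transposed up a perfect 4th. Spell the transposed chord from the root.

Db up a perfect 4th → Gb. New chord: Gb dominant seventh flat nine flat thirteen.
Gb — root
Bb — major 3rd
Db — perfect 5th
Fb — minor 7th
Abb — minor 9th
Ebb — minor 13th

Gb – Bb – Db – Fb – Abb – Ebb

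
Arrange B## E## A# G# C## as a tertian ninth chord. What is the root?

Stacking in thirds gives A# – C## – E## – G# – B##, so A# is the root — A# dominant seventh sharp nine sharp five.

A#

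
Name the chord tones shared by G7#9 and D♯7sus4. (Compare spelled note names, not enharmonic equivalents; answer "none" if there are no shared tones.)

G7#9 = G, B, D, F, A♯.
D♯7sus4 = D♯, G♯, A♯, C♯.
Shared: A♯.

A♯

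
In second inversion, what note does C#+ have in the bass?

C#+ in root position is C#–E#–G##.
Second inversion places the fifth in the bass, which is G##.

G##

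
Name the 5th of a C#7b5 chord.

G

C#7b5 is built on C#; its 5th is a diminished 5th above the root.
A fifth above C uses the letter G, and the diminished 5th above C# is G.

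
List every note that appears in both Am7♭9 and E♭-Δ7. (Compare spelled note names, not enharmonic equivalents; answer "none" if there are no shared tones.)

B♭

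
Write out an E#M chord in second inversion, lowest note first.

E#M = E♯–G𝄪–B♯; second inversion → fifth (B♯) lowest.

B♯, E♯, G𝄪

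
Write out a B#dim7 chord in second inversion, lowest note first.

B#dim7 = B♯–D♯–F♯–A; second inversion → fifth (F♯) lowest.

F♯  A  B♯  D♯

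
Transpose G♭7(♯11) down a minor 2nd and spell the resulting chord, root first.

A minor 2nd down from Gb is F, so the new chord is F dominant seventh sharp eleven.
- root: F
- major 3rd: A
- perfect 5th: C
- minor 7th: Eb
- augmented 11th: B

F, A, C, Eb, B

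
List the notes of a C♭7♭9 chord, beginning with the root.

Cb  Eb  Gb  Bbb  Dbb

C♭7♭9 is a dominant seventh flat nine built on Cb.
- root: Cb
- major 3rd: Eb
- perfect 5th: Gb
- minor 7th: Bbb
- minor 9th: Dbb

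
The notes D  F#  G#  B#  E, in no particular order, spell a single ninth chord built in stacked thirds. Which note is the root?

E

Arranged so that each adjacent pair is a third by letter name: E – G# – B# – D – F#.
The bottom of that stack, E, is the root (this is E dominant ninth sharp five).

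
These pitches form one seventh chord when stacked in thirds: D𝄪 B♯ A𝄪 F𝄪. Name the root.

B♯

Stacking in thirds gives B♯ – D𝄪 – F𝄪 – A𝄪, so B♯ is the root — B♯ major seventh.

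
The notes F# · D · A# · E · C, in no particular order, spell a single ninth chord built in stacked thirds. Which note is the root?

Arranged so that each adjacent pair is a third by letter name: D – F# – A# – C – E.
The bottom of that stack, D, is the root (this is D dominant ninth sharp five).

D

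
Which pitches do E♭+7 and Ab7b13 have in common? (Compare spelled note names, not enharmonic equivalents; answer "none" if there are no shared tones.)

E♭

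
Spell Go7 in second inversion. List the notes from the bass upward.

D♭ F♭ G B♭

In root position, Go7 is G–B♭–D♭–F♭.
Second inversion puts the fifth (D♭) in the bass.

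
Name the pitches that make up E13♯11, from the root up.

Root E, quality dominant thirteenth sharp eleven:
root → E
3rd (major 3rd) → G#
5th (perfect 5th) → B
7th (minor 7th) → D
9th (major 9th) → F#
11th (augmented 11th) → A#
13th (major 13th) → C#

E, G#, B, D, F#, A#, C#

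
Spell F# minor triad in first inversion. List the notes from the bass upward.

In root position, F# minor triad is F♯–A–C♯.
First inversion puts the third (A) in the bass.

A  C♯  F♯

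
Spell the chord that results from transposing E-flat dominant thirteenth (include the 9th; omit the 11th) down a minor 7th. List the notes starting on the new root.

Transposed root: E-flat → F (minor 7th down). So we spell F dominant thirteenth:
Root: F
Major 3rd (3rd): A
Perfect 5th (5th): C
Minor 7th (7th): E-flat
Major 9th (9th): G
Major 13th (13th): D

F, A, C, E-flat, G, D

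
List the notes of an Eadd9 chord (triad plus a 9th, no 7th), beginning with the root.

Root E, quality added-ninth:
Root: E
Major 3rd (3rd): G#
Perfect 5th (5th): B
Major 9th (9th): F#

E  G#  B  F#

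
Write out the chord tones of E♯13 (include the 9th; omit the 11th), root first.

E#, G##, B#, D#, F##, C##

E♯13 is a dominant thirteenth built on E#.
root → E#
3rd (major 3rd) → G##
5th (perfect 5th) → B#
7th (minor 7th) → D#
9th (major 9th) → F##
13th (major 13th) → C##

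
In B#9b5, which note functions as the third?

B#9b5 is built on B#; its 3rd is a major 3rd above the root.
A third above B uses the letter D, and the major 3rd above B# is D##.

D##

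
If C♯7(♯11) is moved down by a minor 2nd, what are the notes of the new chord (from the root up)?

Transposed root: C♯ → B♯ (minor 2nd down). So we spell B♯ dominant seventh sharp eleven:
root → B♯
3rd (major 3rd) → D𝄪
5th (perfect 5th) → F𝄪
7th (minor 7th) → A♯
11th (augmented 11th) → E𝄪

B♯, D𝄪, F𝄪, A♯, E𝄪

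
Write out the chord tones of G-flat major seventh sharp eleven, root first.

G-flat – B-flat – D-flat – F – C

Root G-flat, quality major seventh sharp eleven:
root → G-flat
3rd (major 3rd) → B-flat
5th (perfect 5th) → D-flat
7th (major 7th) → F
11th (augmented 11th) → C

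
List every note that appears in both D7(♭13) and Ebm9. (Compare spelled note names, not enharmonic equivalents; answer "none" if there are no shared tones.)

D7(♭13): D F# A C Bb
Ebm9: Eb Gb Bb Db F
Common to both → Bb.

Bb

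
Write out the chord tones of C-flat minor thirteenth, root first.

C-flat, E-double-flat, G-flat, B-double-flat, D-flat, F-flat, A-flat

C-flat minor thirteenth: minor thirteenth on C-flat.
root → C-flat
3rd (minor 3rd) → E-double-flat
5th (perfect 5th) → G-flat
7th (minor 7th) → B-double-flat
9th (major 9th) → D-flat
11th (perfect 11th) → F-flat
13th (major 13th) → A-flat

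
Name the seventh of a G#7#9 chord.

F#

G#7#9 is built on G#; its 7th is a minor 7th above the root.
A seventh above G uses the letter F, and the minor 7th above G# is F#.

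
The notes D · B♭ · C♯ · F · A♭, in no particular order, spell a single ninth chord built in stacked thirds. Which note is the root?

Arranged so that each adjacent pair is a third by letter name: B♭ – D – F – A♭ – C♯.
The bottom of that stack, B♭, is the root (this is B♭ dominant seventh sharp nine).

B♭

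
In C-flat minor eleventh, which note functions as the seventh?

C-flat minor eleventh is built on C-flat; its 7th is a minor 7th above the root.
A seventh above C uses the letter B, and the minor 7th above C-flat is B-double-flat.

B-double-flat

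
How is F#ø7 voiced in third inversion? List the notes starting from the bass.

E, F#, A, C

In root position, F#ø7 is F#–A–C–E.
Third inversion puts the seventh (E) in the bass.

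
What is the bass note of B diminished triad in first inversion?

D

B diminished triad = B–D–F. First inversion → third in the bass = D.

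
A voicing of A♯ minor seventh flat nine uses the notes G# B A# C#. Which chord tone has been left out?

E#

The full A♯ minor seventh flat nine chord is A#, C#, E#, G#, B.
Comparing with the voicing, the perfect 5th (5th) — E# — is absent.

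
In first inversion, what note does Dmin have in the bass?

F

Dmin in root position is D–F–A.
First inversion places the third in the bass, which is F.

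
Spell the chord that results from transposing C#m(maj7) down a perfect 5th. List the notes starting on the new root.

F# A C# E#

A perfect 5th down from C# is F#, so the new chord is F# minor-major seventh.
Root: F#
Minor 3rd (3rd): A
Perfect 5th (5th): C#
Major 7th (7th): E#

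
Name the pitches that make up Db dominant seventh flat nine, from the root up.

D-flat  F  A-flat  C-flat  E-double-flat

Root D-flat, quality dominant seventh flat nine:
root → D-flat
3rd (major 3rd) → F
5th (perfect 5th) → A-flat
7th (minor 7th) → C-flat
9th (minor 9th) → E-double-flat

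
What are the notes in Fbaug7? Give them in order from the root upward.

F♭, A♭, C, E𝄫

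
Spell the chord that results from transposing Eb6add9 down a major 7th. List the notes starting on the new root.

Fb – Ab – Cb – Db – Gb

Transposed root: Eb → Fb (major 7th down). So we spell Fb six-nine:
Fb — root
Ab — major 3rd
Cb — perfect 5th
Db — major 6th
Gb — major 9th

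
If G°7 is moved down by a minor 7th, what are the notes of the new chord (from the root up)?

A minor 7th down from G is A, so the new chord is A diminished seventh.
- root: A
- minor 3rd: C
- diminished 5th: E♭
- diminished 7th: G♭

A  C  E♭  G♭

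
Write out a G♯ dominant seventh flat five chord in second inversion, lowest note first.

D  F-sharp  G-sharp  B-sharp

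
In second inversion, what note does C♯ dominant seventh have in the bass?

C♯ dominant seventh = C-sharp–E-sharp–G-sharp–B. Second inversion → fifth in the bass = G-sharp.

G-sharp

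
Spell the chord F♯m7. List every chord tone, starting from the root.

F#  A  C#  E

F♯m7 is a minor seventh built on F#.
F# — root
A — minor 3rd
C# — perfect 5th
E — minor 7th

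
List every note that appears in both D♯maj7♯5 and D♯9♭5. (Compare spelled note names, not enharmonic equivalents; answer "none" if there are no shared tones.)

D♯maj7♯5 = D#, F##, A##, C##.
D♯9♭5 = D#, F##, A, C#, E#.
Shared: D#, F##.

D# F##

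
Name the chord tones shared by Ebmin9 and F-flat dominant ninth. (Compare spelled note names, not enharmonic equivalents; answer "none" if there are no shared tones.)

Ebmin9 = E♭, G♭, B♭, D♭, F.
F-flat dominant ninth = F♭, A♭, C♭, E𝄫, G♭.
Shared: G♭.

G♭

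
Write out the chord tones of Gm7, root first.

G  Bb  D  F

Root G, quality minor seventh:
Root: G
Minor 3rd (3rd): Bb
Perfect 5th (5th): D
Minor 7th (7th): F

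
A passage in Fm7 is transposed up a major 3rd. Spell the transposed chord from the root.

F up a major 3rd → A. New chord: A minor seventh.
root → A
3rd (minor 3rd) → C
5th (perfect 5th) → E
7th (minor 7th) → G

A, C, E, G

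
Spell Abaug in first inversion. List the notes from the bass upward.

In root position, Abaug is Ab–C–E.
First inversion puts the third (C) in the bass.

C, E, Ab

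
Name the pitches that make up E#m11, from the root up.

E♯, G♯, B♯, D♯, F𝄪, A♯

E#m11 is a minor eleventh built on E♯.
E♯ — root
G♯ — minor 3rd
B♯ — perfect 5th
D♯ — minor 7th
F𝄪 — major 9th
A♯ — perfect 11th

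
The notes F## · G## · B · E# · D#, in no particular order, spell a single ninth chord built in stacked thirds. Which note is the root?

Arranged so that each adjacent pair is a third by letter name: E# – G## – B – D# – F##.
The bottom of that stack, E#, is the root (this is E# dominant ninth flat five).

E#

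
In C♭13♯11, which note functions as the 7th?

C♭13♯11 is built on C♭; its 7th is a minor 7th above the root.
A seventh above C uses the letter B, and the minor 7th above C♭ is B𝄫.

B𝄫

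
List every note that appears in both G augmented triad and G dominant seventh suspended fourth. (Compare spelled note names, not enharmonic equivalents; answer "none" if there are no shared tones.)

G augmented triad: G B D-sharp
G dominant seventh suspended fourth: G C D F
Common to both → G.

G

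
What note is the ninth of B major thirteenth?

B major thirteenth is built on B; its 9th is a major 9th above the root.
A second above B uses the letter C, and the major 9th above B is C#.

C#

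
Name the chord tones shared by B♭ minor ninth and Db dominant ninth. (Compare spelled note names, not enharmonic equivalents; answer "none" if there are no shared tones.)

D-flat F A-flat

B♭ minor ninth: B-flat D-flat F A-flat C
Db dominant ninth: D-flat F A-flat C-flat E-flat
Common to both → D-flat, F, A-flat.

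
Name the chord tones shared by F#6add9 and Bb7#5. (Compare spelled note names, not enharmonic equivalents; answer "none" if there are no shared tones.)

F#6add9 = F#, A#, C#, D#, G#.
Bb7#5 = Bb, D, F#, Ab.
Shared: F#.

F#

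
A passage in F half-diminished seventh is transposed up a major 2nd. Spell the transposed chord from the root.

A major 2nd up from F is G, so the new chord is G half-diminished seventh.
root → G
3rd (minor 3rd) → B-flat
5th (diminished 5th) → D-flat
7th (minor 7th) → F

G B-flat D-flat F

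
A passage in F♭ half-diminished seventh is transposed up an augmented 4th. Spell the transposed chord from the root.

An augmented 4th up from F-flat is B-flat, so the new chord is B-flat half-diminished seventh.
B-flat — root
D-flat — minor 3rd
F-flat — diminished 5th
A-flat — minor 7th

B-flat D-flat F-flat A-flat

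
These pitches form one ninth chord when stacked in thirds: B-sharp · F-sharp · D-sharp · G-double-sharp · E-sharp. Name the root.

Arranged so that each adjacent pair is a third by letter name: E-sharp – G-double-sharp – B-sharp – D-sharp – F-sharp.
The bottom of that stack, E-sharp, is the root (this is E-sharp dominant seventh flat nine).

E-sharp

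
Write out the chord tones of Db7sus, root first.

Db Gb Ab Cb

Db7sus: dominant seventh suspended fourth on Db.
Root: Db
Perfect 4th (4th): Gb
Perfect 5th (5th): Ab
Minor 7th (7th): Cb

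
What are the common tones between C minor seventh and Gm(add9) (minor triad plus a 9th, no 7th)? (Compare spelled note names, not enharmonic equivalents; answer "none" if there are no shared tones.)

C minor seventh: C Eb G Bb
Gm(add9): G Bb D A
Common to both → G, Bb.

G Bb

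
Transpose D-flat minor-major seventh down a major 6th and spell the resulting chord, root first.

Fb, Abb, Cb, Eb

Transposed root: Db → Fb (major 6th down). So we spell Fb minor-major seventh:
root → Fb
3rd (minor 3rd) → Abb
5th (perfect 5th) → Cb
7th (major 7th) → Eb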